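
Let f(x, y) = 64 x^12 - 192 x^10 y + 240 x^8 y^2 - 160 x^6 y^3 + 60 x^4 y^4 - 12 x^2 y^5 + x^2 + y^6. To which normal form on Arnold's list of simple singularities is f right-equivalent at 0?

A5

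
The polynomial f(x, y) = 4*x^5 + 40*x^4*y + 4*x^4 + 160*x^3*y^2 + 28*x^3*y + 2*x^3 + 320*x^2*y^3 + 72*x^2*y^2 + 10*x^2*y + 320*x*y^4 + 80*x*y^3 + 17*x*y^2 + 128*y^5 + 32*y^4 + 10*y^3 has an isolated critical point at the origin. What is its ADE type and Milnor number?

The Hessian of f at 0 is [[0, 0], [0, 0]] with rank 0, so corank 2. A Groebner basis of the Jacobian ideal J(f) in C{x,y} is {y^3, x^2 - 11*y^2/2, x*y + 5*y^2/2}; counting standard monomials gives mu = 4. Corank 2; j^3 = (x + 2*y)*(2*x^2 + 6*x*y + 5*y^2) splits into three distinct lines over C (the quadratic factor has nonzero discriminant), so D_4.

Type D_{4}, Milnor number mu = 4.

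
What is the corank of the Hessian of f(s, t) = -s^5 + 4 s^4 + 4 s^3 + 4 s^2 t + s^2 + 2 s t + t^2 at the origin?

Hessian at 0 has rank 1.

1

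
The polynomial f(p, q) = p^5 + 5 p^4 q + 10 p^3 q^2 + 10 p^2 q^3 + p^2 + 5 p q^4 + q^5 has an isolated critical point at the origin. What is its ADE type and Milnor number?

The Hessian of f at 0 has rank 1. Corank 1: A-series; mu = 4 gives A_4.

Type A4, Milnor number mu = 4.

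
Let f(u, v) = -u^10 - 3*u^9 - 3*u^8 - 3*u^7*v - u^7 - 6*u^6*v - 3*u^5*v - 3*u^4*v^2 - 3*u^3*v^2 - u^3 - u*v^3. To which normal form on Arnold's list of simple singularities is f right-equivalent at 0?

E7

The Hessian of f at 0 is [[0, 0], [0, 0]] with rank 0, so corank 2. A Groebner basis of the Jacobian ideal J(f) in C{u,v} is {u^3, u*v^2, 3*u^2 + v^3}; counting standard monomials gives mu = 7. Corank 2; j^3 = -u^3 is a perfect cube, so E-series; the 4-jet and mu = 7 give E_7.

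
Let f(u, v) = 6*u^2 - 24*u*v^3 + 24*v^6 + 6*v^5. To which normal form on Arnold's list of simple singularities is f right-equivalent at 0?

The Hessian of f at 0 has rank 1. Corank 1: A-series; mu = 4 gives A_4.

A_4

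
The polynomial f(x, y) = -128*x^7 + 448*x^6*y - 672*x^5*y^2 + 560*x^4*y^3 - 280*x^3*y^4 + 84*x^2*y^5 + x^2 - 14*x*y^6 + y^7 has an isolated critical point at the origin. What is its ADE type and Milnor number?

The Hessian of f at 0 is [[2, 0], [0, 0]] with rank 1, so corank 1. A Groebner basis of the Jacobian ideal J(f) in C{x,y} is {y^6, x}; counting standard monomials gives mu = 6. Corank 1: A-series; mu = 6 gives A_6.

Type A_{6}, Milnor number mu = 6.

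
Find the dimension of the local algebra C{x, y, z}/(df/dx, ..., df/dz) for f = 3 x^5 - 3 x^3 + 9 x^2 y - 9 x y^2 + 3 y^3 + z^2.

8

The Hessian of f at 0 has rank 1. Corank 2; j^3 = -3*(x - y)^3 is a perfect cube, so E-series; the 5-jet and mu = 8 give E_8.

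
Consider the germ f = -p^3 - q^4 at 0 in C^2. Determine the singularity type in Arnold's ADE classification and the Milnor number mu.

The Hessian of f at 0 has rank 0. Corank 2; j^3 = -p^3 is a perfect cube, so E-series; the 4-jet and mu = 6 give E_6.

Type E_6, Milnor number mu = 6.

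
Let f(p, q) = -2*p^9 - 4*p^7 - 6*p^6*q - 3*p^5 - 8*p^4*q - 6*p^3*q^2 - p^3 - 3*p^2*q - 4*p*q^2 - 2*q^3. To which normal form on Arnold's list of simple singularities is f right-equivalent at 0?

The Hessian of f at 0 is [[0, 0], [0, 0]] with rank 0, so corank 2. A Groebner basis of the Jacobian ideal J(f) in C{p,q} is {q^3, p^2 - 2*q^2/3, p*q + q^2}; counting standard monomials gives mu = 4. Corank 2; j^3 = -(p + q)*(p^2 + 2*p*q + 2*q^2) splits into three distinct lines over C (the quadratic factor has nonzero discriminant), so D_4.

D4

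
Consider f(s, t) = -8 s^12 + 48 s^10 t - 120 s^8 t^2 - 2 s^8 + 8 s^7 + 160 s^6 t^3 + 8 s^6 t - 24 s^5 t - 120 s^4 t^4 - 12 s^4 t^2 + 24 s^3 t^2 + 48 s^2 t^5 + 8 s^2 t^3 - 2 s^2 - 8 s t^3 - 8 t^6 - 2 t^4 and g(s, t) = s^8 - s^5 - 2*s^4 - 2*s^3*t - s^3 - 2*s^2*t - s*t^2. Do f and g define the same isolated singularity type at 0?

The Hessian of f at 0 is [[-4, 0], [0, 0]] with rank 1, so corank 1. A Groebner basis of the Jacobian ideal J(f) in C{s,t} is {t^3, s}; counting standard monomials gives mu = 3. Corank 1: A-series; mu = 3 gives A_3. The Hessian of g at 0 is [[0, 0], [0, 0]] with rank 0, so corank 2. A Groebner basis of the Jacobian ideal J(g) in C{s,t} is {s^2*t^2 + s*t^2 + t^3, -31*s^2*t/8 + s^2 + s*t^3 - 6*s*t^2 + 9*s*t/8 - 3*t^3 + t^2/8, 21*s^2*t/2 - 3*s^2 + 14*s*t^2 - 7*s*t/2 + t^4 + 6*t^3 - t^2/2, s^3 + s^2 + s*t}; counting standard monomials gives mu = 9. Corank 2; j^3 = -s*(s + t)^2 has shape L^2 M (L != M), so D-series; mu = 9 gives D_9. f is A_3 but g is D_9, hence not right-equivalent.

No.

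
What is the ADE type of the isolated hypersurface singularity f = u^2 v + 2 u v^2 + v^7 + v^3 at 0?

D8

The Hessian of f at 0 has rank 0. Corank 2; j^3 = v*(u + v)^2 has shape L^2 M (L != M), so D-series; mu = 8 gives D_8.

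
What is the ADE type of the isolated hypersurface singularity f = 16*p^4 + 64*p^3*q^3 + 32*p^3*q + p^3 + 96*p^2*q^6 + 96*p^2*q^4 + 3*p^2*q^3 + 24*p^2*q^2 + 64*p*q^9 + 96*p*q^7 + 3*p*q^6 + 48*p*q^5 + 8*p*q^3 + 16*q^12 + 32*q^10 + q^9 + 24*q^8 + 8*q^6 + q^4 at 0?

The Hessian of f at 0 has rank 0. Corank 2; j^3 = p^3 is a perfect cube, so E-series; the 4-jet and mu = 6 give E_6.

E_6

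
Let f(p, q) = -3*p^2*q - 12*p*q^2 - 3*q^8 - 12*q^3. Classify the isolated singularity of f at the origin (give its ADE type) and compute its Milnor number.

The Hessian of f at 0 has rank 0. Corank 2; j^3 = -3*q*(p + 2*q)^2 has shape L^2 M (L != M), so D-series; mu = 9 gives D_9.

Type D_9, Milnor number mu = 9.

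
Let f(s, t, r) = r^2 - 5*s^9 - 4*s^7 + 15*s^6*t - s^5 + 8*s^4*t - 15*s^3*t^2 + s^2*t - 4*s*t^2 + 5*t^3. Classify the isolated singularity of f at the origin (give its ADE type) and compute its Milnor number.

The Hessian of f at 0 has rank 1. Corank 2; j^3 = t*(s^2 - 4*s*t + 5*t^2) splits into three distinct lines over C (the quadratic factor has nonzero discriminant), so D_4.

Type D4, Milnor number mu = 4.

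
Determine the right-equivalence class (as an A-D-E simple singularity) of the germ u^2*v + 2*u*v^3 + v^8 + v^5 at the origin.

D_9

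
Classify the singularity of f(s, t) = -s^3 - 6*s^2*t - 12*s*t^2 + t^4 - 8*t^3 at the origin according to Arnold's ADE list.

E_{6}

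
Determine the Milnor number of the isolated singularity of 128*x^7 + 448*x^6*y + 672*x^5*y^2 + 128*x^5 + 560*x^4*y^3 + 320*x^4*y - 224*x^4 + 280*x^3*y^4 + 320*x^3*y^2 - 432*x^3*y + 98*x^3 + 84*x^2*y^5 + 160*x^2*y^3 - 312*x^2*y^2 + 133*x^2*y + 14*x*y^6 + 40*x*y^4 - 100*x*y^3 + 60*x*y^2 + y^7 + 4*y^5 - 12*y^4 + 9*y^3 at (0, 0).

8

The Hessian of f at 0 has rank 0. Corank 2; j^3 = (2*x + y)*(7*x + 3*y)^2 has shape L^2 M (L != M), so D-series; mu = 8 gives D_8.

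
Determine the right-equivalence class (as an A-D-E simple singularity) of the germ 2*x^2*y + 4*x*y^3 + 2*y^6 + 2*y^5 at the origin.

D_{7}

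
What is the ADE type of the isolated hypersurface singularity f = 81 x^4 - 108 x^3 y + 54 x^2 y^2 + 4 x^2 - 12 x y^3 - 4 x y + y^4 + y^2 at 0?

The Hessian of f at 0 has rank 1. Corank 1: A-series; mu = 3 gives A_3.

A3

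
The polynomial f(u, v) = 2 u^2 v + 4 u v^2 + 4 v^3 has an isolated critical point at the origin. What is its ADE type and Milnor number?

Type D_4, Milnor number mu = 4.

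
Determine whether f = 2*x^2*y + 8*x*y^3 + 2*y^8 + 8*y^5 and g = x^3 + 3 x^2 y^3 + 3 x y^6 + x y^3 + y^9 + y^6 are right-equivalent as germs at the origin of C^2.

No.

The Hessian of f at 0 has rank 0. Corank 2; j^3 = 2*x^2*y has shape L^2 M (L != M), so D-series; mu = 9 gives D_9. The Hessian of g at 0 has rank 0. Corank 2; j^3 = x^3 is a perfect cube, so E-series; the 4-jet and mu = 7 give E_7. f is D_9 but g is E_7, hence not right-equivalent.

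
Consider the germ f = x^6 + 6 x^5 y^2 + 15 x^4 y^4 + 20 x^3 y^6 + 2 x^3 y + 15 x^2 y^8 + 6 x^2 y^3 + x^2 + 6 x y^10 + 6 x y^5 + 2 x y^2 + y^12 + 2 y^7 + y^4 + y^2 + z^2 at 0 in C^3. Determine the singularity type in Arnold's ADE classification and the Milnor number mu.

Type A_1, Milnor number mu = 1.

The Hessian of f at 0 is [[2, 0, 0], [0, 2, 0], [0, 0, 2]] with rank 3, so corank 0. A Groebner basis of the Jacobian ideal J(f) in C{x,y,z} is {x, y, z}; counting standard monomials gives mu = 1. Corank 0: nondegenerate Morse point, so A_1.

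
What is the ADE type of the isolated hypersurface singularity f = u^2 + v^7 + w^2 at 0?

The Hessian of f at 0 is [[2, 0, 0], [0, 0, 0], [0, 0, 2]] with rank 2, so corank 1. A Groebner basis of the Jacobian ideal J(f) in C{u,v,w} is {v^6, u, w}; counting standard monomials gives mu = 6. Corank 1: A-series; mu = 6 gives A_6.

A_{6}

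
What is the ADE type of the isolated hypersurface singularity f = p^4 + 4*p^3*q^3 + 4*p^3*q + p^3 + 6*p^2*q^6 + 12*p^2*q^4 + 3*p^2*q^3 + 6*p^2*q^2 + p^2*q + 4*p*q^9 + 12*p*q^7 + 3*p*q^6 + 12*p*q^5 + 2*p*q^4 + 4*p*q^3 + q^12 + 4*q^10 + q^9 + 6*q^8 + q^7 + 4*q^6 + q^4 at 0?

D5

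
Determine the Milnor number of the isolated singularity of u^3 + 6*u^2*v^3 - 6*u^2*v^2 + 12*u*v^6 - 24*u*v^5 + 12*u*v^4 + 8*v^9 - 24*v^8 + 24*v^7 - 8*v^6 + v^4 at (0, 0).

The Hessian of f at 0 has rank 0. Corank 2; j^3 = u^3 is a perfect cube, so E-series; the 4-jet and mu = 6 give E_6.

6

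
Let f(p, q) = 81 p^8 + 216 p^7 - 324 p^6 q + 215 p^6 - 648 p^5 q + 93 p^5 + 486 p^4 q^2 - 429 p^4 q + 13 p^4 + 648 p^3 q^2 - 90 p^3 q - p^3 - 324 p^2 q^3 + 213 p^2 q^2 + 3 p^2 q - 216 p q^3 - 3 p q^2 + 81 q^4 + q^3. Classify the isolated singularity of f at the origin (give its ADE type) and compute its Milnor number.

The Hessian of f at 0 is [[0, 0], [0, 0]] with rank 0, so corank 2. A Groebner basis of the Jacobian ideal J(f) in C{p,q} is {p^3 + 9*p^2/2 - 9*p*q + 9*q^2/2, p^2*q + 4*p^2 - 8*p*q + 4*q^2, 7*p^2/2 + p*q^2 - 7*p*q + 7*q^2/2, 3*p^2 - 6*p*q + q^3 + 3*q^2}; counting standard monomials gives mu = 6. Corank 2; j^3 = -(p - q)^3 is a perfect cube, so E-series; the 4-jet and mu = 6 give E_6.

Type E_{6}, Milnor number mu = 6.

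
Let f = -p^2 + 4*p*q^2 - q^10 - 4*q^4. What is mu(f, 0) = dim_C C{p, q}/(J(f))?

9

The Hessian of f at 0 has rank 1. Corank 1: A-series; mu = 9 gives A_9.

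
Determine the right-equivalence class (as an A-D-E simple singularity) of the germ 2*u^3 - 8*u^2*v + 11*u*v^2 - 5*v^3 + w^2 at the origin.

D_{4}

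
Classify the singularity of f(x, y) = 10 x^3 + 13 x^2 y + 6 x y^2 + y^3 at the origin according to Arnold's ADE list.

The Hessian of f at 0 has rank 0. Corank 2; j^3 = (2*x + y)*(5*x^2 + 4*x*y + y^2) splits into three distinct lines over C (the quadratic factor has nonzero discriminant), so D_4.

D_4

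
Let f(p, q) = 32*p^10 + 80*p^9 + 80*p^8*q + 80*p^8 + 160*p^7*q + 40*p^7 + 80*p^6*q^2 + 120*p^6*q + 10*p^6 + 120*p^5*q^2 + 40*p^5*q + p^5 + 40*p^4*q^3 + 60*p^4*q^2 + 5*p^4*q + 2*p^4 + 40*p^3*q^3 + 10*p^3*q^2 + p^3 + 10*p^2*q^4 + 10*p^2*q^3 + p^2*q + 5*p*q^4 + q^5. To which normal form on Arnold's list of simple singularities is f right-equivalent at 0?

The Hessian of f at 0 has rank 0. Corank 2; j^3 = p^2*(p + q) has shape L^2 M (L != M), so D-series; mu = 6 gives D_6.

D_6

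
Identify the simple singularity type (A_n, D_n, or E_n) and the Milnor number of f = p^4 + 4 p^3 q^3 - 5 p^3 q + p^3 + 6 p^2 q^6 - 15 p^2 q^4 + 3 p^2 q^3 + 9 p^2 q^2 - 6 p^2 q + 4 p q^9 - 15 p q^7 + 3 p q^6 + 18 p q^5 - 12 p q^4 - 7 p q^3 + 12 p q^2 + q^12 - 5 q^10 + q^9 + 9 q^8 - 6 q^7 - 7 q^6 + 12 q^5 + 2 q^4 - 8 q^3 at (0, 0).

The Hessian of f at 0 has rank 0. Corank 2; j^3 = (p - 2*q)^3 is a perfect cube, so E-series; the 4-jet and mu = 7 give E_7.

Type E_7, Milnor number mu = 7.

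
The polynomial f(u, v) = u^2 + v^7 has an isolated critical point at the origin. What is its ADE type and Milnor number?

The Hessian of f at 0 has rank 1. Corank 1: A-series; mu = 6 gives A_6.

Type A6, Milnor number mu = 6.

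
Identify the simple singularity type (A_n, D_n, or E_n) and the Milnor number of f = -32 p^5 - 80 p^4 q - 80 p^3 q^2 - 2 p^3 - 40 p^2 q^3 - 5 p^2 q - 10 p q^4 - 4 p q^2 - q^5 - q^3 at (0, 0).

The Hessian of f at 0 is [[0, 0], [0, 0]] with rank 0, so corank 2. A Groebner basis of the Jacobian ideal J(f) in C{p,q} is {p*q/10 + q^4 + q^2/10, p*q^2 + q^3, p^2 + 3*p*q/2 + q^2/2}; counting standard monomials gives mu = 6. Corank 2; j^3 = -(p + q)^2*(2*p + q) has shape L^2 M (L != M), so D-series; mu = 6 gives D_6.

Type D6, Milnor number mu = 6.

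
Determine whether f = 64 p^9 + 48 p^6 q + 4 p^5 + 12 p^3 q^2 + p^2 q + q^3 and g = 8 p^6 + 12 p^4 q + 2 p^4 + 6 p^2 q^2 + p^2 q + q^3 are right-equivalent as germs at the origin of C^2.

Yes.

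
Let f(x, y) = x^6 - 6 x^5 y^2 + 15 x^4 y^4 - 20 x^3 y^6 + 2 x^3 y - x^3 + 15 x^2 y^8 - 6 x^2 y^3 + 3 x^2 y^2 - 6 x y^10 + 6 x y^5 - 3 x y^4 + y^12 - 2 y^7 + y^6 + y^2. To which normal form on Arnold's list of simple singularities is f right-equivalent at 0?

A_2

The Hessian of f at 0 is [[0, 0], [0, 2]] with rank 1, so corank 1. A Groebner basis of the Jacobian ideal J(f) in C{x,y} is {x^2, y}; counting standard monomials gives mu = 2. Corank 1: A-series; mu = 2 gives A_2.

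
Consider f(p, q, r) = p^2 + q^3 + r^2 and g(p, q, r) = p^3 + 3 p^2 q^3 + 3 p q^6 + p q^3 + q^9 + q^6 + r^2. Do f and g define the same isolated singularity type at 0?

The Hessian of f at 0 has rank 2. Corank 1: A-series; mu = 2 gives A_2. The Hessian of g at 0 has rank 1. Corank 2; j^3 = p^3 is a perfect cube, so E-series; the 4-jet and mu = 7 give E_7. f is A_2 but g is E_7, hence not right-equivalent.

No.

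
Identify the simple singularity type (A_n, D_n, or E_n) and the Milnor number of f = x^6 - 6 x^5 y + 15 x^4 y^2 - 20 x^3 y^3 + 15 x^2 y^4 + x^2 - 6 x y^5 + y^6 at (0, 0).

Type A5, Milnor number mu = 5.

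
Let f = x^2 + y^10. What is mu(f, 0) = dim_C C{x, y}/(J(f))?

The Hessian of f at 0 is [[2, 0], [0, 0]] with rank 1, so corank 1. A Groebner basis of the Jacobian ideal J(f) in C{x,y} is {y^9, x}; counting standard monomials gives mu = 9. Corank 1: A-series; mu = 9 gives A_9.

9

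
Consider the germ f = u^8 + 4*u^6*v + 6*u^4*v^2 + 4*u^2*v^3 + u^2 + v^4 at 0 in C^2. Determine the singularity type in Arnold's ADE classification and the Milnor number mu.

The Hessian of f at 0 has rank 1. Corank 1: A-series; mu = 3 gives A_3.

Type A_{3}, Milnor number mu = 3.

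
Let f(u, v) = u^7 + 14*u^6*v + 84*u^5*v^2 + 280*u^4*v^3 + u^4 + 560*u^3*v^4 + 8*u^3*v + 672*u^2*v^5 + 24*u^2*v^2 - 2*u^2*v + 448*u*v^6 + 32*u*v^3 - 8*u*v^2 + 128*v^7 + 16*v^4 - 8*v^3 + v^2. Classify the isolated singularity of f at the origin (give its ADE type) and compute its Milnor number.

The Hessian of f at 0 has rank 1. Corank 1: A-series; mu = 6 gives A_6.

Type A_{6}, Milnor number mu = 6.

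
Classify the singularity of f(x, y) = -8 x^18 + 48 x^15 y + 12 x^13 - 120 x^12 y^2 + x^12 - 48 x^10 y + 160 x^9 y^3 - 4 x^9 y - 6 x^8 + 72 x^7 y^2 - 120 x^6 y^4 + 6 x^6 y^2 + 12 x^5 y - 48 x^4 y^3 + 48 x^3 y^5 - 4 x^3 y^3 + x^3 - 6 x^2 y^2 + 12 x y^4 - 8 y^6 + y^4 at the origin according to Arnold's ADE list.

E_6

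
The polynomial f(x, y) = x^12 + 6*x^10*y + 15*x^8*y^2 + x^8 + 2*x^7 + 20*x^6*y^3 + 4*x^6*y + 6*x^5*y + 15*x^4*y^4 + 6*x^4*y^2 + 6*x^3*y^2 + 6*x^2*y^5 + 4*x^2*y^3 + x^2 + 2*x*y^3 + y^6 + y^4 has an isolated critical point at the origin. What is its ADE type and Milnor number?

The Hessian of f at 0 has rank 1. Corank 1: A-series; mu = 3 gives A_3.

Type A_{3}, Milnor number mu = 3.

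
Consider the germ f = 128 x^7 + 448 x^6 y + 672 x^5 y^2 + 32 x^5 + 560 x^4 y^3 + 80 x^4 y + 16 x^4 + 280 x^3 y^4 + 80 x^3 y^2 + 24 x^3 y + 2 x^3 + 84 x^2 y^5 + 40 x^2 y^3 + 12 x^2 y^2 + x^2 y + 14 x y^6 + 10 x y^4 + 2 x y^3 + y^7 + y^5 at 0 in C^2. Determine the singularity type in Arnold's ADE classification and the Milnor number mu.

Type D_{8}, Milnor number mu = 8.

The Hessian of f at 0 has rank 0. Corank 2; j^3 = x^2*(2*x + y) has shape L^2 M (L != M), so D-series; mu = 8 gives D_8.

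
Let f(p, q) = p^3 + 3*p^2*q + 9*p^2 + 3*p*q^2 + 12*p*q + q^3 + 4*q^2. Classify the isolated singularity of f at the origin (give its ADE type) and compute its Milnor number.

The Hessian of f at 0 is [[18, 12], [12, 8]] with rank 1, so corank 1. A Groebner basis of the Jacobian ideal J(f) in C{p,q} is {q^2, p + 2*q/3}; counting standard monomials gives mu = 2. Corank 1: A-series; mu = 2 gives A_2.

Type A_{2}, Milnor number mu = 2.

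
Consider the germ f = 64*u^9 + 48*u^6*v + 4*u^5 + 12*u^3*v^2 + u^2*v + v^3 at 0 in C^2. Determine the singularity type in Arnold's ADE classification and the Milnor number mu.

Type D_4, Milnor number mu = 4.

The Hessian of f at 0 has rank 0. Corank 2; j^3 = v*(u^2 + v^2) splits into three distinct lines over C (the quadratic factor has nonzero discriminant), so D_4.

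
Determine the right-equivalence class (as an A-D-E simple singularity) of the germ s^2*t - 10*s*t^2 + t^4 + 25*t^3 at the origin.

The Hessian of f at 0 is [[0, 0], [0, 0]] with rank 0, so corank 2. A Groebner basis of the Jacobian ideal J(f) in C{s,t} is {s^3 + 125*s^2/4 - 3125*t^2/4, s^2/4 + t^3 - 25*t^2/4, s*t - 5*t^2}; counting standard monomials gives mu = 5. Corank 2; j^3 = t*(s - 5*t)^2 has shape L^2 M (L != M), so D-series; mu = 5 gives D_5.

D_{5}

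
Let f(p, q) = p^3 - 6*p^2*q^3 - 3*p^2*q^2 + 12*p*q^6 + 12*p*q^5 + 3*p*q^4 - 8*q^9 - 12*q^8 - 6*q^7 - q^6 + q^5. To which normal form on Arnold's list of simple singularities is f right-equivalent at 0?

E_8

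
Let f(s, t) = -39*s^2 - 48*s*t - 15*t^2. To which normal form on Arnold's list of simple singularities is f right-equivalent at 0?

A_{1}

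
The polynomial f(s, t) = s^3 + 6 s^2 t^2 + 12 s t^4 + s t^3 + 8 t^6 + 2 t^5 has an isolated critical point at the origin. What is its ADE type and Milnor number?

Type E_7, Milnor number mu = 7.

The Hessian of f at 0 is [[0, 0], [0, 0]] with rank 0, so corank 2. A Groebner basis of the Jacobian ideal J(f) in C{s,t} is {-s^2/4 + t^4 - t^3/12, s^3, s^2*t + s^2/12 + t^3/36, s^2/2 + s*t^2 + t^3/6}; counting standard monomials gives mu = 7. Corank 2; j^3 = s^3 is a perfect cube, so E-series; the 4-jet and mu = 7 give E_7.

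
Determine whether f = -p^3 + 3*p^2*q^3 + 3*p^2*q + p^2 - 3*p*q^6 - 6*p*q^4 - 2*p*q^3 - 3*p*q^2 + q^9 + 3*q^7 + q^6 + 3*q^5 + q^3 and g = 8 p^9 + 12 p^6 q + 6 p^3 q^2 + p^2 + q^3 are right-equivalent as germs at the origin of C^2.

The Hessian of f at 0 is [[2, 0], [0, 0]] with rank 1, so corank 1. A Groebner basis of the Jacobian ideal J(f) in C{p,q} is {q^2, p}; counting standard monomials gives mu = 2. Corank 1: A-series; mu = 2 gives A_2. The Hessian of g at 0 is [[2, 0], [0, 0]] with rank 1, so corank 1. A Groebner basis of the Jacobian ideal J(g) in C{p,q} is {q^2, p}; counting standard monomials gives mu = 2. Corank 1: A-series; mu = 2 gives A_2. Both have type A_2, hence right-equivalent.

Yes.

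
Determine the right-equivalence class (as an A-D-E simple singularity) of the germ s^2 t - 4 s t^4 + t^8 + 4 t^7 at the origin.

D_{9}

The Hessian of f at 0 is [[0, 0], [0, 0]] with rank 0, so corank 2. A Groebner basis of the Jacobian ideal J(f) in C{s,t} is {s^2*t^2, -s^2*t - s^2/2 + s*t^3, -s*t/2 + t^4, s^3}; counting standard monomials gives mu = 9. Corank 2; j^3 = s^2*t has shape L^2 M (L != M), so D-series; mu = 9 gives D_9.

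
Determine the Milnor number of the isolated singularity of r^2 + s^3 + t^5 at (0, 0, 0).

8

The Hessian of f at 0 is [[0, 0, 0], [0, 0, 0], [0, 0, 2]] with rank 1, so corank 2. A Groebner basis of the Jacobian ideal J(f) in C{s,t,r} is {t^4, s^2, r}; counting standard monomials gives mu = 8. Corank 2; j^3 = s^3 is a perfect cube, so E-series; the 5-jet and mu = 8 give E_8.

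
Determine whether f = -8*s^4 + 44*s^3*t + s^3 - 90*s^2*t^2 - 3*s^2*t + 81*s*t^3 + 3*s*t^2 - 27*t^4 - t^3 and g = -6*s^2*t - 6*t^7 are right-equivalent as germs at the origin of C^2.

The Hessian of f at 0 is [[0, 0], [0, 0]] with rank 0, so corank 2. A Groebner basis of the Jacobian ideal J(f) in C{s,t} is {3*s^2/4 - 3*s*t/2 + t^4 + t^3/4 + 3*t^2/4, s^3 - 15*s^2/4 + 15*s*t/2 - 9*t^3/4 - 15*t^2/4, s^2*t - 9*s^2/4 + 9*s*t/2 - 7*t^3/4 - 9*t^2/4, -s^2 + s*t^2 + 2*s*t - 4*t^3/3 - t^2}; counting standard monomials gives mu = 7. Corank 2; j^3 = (s - t)^3 is a perfect cube, so E-series; the 4-jet and mu = 7 give E_7. The Hessian of g at 0 is [[0, 0], [0, 0]] with rank 0, so corank 2. A Groebner basis of the Jacobian ideal J(g) in C{s,t} is {s^2/7 + t^6, s^3, s*t}; counting standard monomials gives mu = 8. Corank 2; j^3 = -6*s^2*t has shape L^2 M (L != M), so D-series; mu = 8 gives D_8. f is E_7 but g is D_8, hence not right-equivalent.

No.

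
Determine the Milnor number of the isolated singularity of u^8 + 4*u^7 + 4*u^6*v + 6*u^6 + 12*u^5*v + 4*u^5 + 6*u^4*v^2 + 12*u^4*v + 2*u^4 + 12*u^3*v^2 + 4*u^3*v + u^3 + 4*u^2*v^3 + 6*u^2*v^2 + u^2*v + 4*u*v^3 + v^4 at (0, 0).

5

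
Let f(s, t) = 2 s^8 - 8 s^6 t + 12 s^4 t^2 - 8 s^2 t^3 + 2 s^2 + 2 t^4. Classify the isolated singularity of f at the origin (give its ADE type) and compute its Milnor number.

Type A_{3}, Milnor number mu = 3.

The Hessian of f at 0 is [[4, 0], [0, 0]] with rank 1, so corank 1. A Groebner basis of the Jacobian ideal J(f) in C{s,t} is {t^3, s}; counting standard monomials gives mu = 3. Corank 1: A-series; mu = 3 gives A_3.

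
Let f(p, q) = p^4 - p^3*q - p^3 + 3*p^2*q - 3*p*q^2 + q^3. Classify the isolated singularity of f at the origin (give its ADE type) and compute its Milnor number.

Type E7, Milnor number mu = 7.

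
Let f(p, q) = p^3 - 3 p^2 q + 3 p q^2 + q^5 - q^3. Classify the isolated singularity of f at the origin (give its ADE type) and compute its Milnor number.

The Hessian of f at 0 has rank 0. Corank 2; j^3 = (p - q)^3 is a perfect cube, so E-series; the 5-jet and mu = 8 give E_8.

Type E_8, Milnor number mu = 8.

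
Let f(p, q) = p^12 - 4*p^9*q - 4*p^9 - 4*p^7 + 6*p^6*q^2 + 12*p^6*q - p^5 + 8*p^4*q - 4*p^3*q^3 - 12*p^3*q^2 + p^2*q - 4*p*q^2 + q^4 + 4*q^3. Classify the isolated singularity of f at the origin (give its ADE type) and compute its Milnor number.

Type D_5, Milnor number mu = 5.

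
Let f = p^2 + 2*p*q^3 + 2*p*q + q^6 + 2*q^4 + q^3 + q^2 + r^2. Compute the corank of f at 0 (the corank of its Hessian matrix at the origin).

Hessian at 0 has rank 2.

1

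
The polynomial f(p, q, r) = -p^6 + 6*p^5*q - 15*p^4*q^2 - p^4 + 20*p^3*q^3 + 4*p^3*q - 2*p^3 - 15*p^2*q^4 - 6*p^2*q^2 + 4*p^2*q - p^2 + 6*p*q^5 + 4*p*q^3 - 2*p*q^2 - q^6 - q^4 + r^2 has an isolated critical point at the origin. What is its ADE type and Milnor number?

Type A_{5}, Milnor number mu = 5.

The Hessian of f at 0 has rank 2. Corank 1: A-series; mu = 5 gives A_5.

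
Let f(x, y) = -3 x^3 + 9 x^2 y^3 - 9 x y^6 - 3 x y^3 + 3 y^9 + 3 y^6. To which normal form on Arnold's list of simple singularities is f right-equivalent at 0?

E_7

The Hessian of f at 0 is [[0, 0], [0, 0]] with rank 0, so corank 2. A Groebner basis of the Jacobian ideal J(f) in C{x,y} is {x^3, x*y^2, 3*x^2 + y^3}; counting standard monomials gives mu = 7. Corank 2; j^3 = -3*x^3 is a perfect cube, so E-series; the 4-jet and mu = 7 give E_7.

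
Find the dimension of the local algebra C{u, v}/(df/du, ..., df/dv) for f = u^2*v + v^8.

The Hessian of f at 0 has rank 0. Corank 2; j^3 = u^2*v has shape L^2 M (L != M), so D-series; mu = 9 gives D_9.

9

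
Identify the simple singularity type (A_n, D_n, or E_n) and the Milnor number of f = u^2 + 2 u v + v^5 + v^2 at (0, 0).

The Hessian of f at 0 has rank 1. Corank 1: A-series; mu = 4 gives A_4.

Type A_4, Milnor number mu = 4.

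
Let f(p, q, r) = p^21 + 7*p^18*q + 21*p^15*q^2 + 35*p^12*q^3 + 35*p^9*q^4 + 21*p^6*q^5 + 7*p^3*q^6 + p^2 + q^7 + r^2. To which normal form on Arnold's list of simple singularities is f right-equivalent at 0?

A6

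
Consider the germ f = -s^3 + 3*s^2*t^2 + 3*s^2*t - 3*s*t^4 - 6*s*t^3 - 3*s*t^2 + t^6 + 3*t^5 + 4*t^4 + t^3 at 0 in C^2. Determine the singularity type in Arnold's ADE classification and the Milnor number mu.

Type E_6, Milnor number mu = 6.

The Hessian of f at 0 has rank 0. Corank 2; j^3 = -(s - t)^3 is a perfect cube, so E-series; the 4-jet and mu = 6 give E_6.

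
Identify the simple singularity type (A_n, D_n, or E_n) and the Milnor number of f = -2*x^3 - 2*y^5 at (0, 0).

Type E_8, Milnor number mu = 8.

The Hessian of f at 0 is [[0, 0], [0, 0]] with rank 0, so corank 2. A Groebner basis of the Jacobian ideal J(f) in C{x,y} is {y^4, x^2}; counting standard monomials gives mu = 8. Corank 2; j^3 = -2*x^3 is a perfect cube, so E-series; the 5-jet and mu = 8 give E_8.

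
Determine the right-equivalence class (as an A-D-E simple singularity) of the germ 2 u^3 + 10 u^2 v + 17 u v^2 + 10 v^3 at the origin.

D_{4}

The Hessian of f at 0 is [[0, 0], [0, 0]] with rank 0, so corank 2. A Groebner basis of the Jacobian ideal J(f) in C{u,v} is {v^3, u^2 - 11*v^2/2, u*v + 5*v^2/2}; counting standard monomials gives mu = 4. Corank 2; j^3 = (u + 2*v)*(2*u^2 + 6*u*v + 5*v^2) splits into three distinct lines over C (the quadratic factor has nonzero discriminant), so D_4.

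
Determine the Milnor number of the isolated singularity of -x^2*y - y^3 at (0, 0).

The Hessian of f at 0 is [[0, 0], [0, 0]] with rank 0, so corank 2. A Groebner basis of the Jacobian ideal J(f) in C{x,y} is {y^3, x^2 + 3*y^2, x*y}; counting standard monomials gives mu = 4. Corank 2; j^3 = -y*(x^2 + y^2) splits into three distinct lines over C (the quadratic factor has nonzero discriminant), so D_4.

4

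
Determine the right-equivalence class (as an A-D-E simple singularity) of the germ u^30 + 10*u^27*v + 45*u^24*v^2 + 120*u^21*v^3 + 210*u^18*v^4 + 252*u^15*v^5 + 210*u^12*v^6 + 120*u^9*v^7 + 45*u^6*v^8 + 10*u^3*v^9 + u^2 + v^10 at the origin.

The Hessian of f at 0 has rank 1. Corank 1: A-series; mu = 9 gives A_9.

A9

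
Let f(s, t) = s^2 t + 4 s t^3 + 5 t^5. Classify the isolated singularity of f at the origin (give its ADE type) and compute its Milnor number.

Type D6, Milnor number mu = 6.

The Hessian of f at 0 has rank 0. Corank 2; j^3 = s^2*t has shape L^2 M (L != M), so D-series; mu = 6 gives D_6.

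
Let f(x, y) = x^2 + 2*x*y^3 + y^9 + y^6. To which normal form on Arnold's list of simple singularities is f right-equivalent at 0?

The Hessian of f at 0 has rank 1. Corank 1: A-series; mu = 8 gives A_8.

A8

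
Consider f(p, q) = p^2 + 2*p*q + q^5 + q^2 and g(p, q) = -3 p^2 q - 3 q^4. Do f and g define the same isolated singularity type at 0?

No.

The Hessian of f at 0 is [[2, 2], [2, 2]] with rank 1, so corank 1. A Groebner basis of the Jacobian ideal J(f) in C{p,q} is {q^4, p + q}; counting standard monomials gives mu = 4. Corank 1: A-series; mu = 4 gives A_4. The Hessian of g at 0 is [[0, 0], [0, 0]] with rank 0, so corank 2. A Groebner basis of the Jacobian ideal J(g) in C{p,q} is {p^3, p^2/4 + q^3, p*q}; counting standard monomials gives mu = 5. Corank 2; j^3 = -3*p^2*q has shape L^2 M (L != M), so D-series; mu = 5 gives D_5. f is A_4 but g is D_5, hence not right-equivalent.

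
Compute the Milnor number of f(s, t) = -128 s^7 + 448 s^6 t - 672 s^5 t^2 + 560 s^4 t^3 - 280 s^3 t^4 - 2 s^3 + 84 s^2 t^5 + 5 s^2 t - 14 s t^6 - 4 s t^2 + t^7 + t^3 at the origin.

8

The Hessian of f at 0 has rank 0. Corank 2; j^3 = -(s - t)^2*(2*s - t) has shape L^2 M (L != M), so D-series; mu = 8 gives D_8.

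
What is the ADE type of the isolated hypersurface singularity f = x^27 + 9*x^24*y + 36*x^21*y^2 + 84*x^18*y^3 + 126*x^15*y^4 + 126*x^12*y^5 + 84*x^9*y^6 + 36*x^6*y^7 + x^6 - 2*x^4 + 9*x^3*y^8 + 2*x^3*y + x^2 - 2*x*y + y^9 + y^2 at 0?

A8

The Hessian of f at 0 has rank 1. Corank 1: A-series; mu = 8 gives A_8.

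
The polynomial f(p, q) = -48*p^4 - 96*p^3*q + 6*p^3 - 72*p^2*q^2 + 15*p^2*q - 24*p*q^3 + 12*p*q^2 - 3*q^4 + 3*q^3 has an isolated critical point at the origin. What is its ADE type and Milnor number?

Type D_5, Milnor number mu = 5.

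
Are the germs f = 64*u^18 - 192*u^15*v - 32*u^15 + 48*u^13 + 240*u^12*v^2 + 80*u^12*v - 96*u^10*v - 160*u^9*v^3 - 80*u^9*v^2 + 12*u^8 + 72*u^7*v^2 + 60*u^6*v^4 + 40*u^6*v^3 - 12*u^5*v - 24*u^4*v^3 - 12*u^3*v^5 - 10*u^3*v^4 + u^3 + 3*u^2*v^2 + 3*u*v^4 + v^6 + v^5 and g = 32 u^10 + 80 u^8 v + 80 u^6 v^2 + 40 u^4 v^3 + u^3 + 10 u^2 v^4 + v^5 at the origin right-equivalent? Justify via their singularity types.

Yes.

The Hessian of f at 0 is [[0, 0], [0, 0]] with rank 0, so corank 2. A Groebner basis of the Jacobian ideal J(f) in C{u,v} is {v^4, u^3, u^2/2 + u*v^2}; counting standard monomials gives mu = 8. Corank 2; j^3 = u^3 is a perfect cube, so E-series; the 5-jet and mu = 8 give E_8. The Hessian of g at 0 is [[0, 0], [0, 0]] with rank 0, so corank 2. A Groebner basis of the Jacobian ideal J(g) in C{u,v} is {v^4, u^2}; counting standard monomials gives mu = 8. Corank 2; j^3 = u^3 is a perfect cube, so E-series; the 5-jet and mu = 8 give E_8. Both have type E_8, hence right-equivalent.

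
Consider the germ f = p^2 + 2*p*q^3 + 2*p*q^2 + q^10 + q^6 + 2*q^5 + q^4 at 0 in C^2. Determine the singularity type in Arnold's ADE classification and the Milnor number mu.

The Hessian of f at 0 is [[2, 0], [0, 0]] with rank 1, so corank 1. A Groebner basis of the Jacobian ideal J(f) in C{p,q} is {p^4 + p^3/3 + p^2*q - 5*p^2/3 - 7*p*q^2/3 + 2*p*q/3 - 2*p/3 - 2*q^2/3, p^3*q - p^3 - 2*p^2*q + 3*p^2 + 4*p*q^2 - p*q + p + q^2, p^3/3 + p^2*q^2 - p^2*q + 4*p^2/3 + 5*p*q^2/3 - p*q/3 + p/3 + q^2/3, p + q^3 + q^2}; counting standard monomials gives mu = 9. Corank 1: A-series; mu = 9 gives A_9.

Type A9, Milnor number mu = 9.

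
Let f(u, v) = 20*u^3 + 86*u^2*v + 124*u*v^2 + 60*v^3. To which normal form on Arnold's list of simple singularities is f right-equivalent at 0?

D_{4}

The Hessian of f at 0 has rank 0. Corank 2; j^3 = 2*(2*u + 3*v)*(5*u^2 + 14*u*v + 10*v^2) splits into three distinct lines over C (the quadratic factor has nonzero discriminant), so D_4.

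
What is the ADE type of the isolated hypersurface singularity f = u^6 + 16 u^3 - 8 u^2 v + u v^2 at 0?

D7

The Hessian of f at 0 is [[0, 0], [0, 0]] with rank 0, so corank 2. A Groebner basis of the Jacobian ideal J(f) in C{u,v} is {-2048*u*v/3 + v^5 + 512*v^2/3, u*v^2 - v^3/4, u^2 - u*v/4}; counting standard monomials gives mu = 7. Corank 2; j^3 = u*(4*u - v)^2 has shape L^2 M (L != M), so D-series; mu = 7 gives D_7.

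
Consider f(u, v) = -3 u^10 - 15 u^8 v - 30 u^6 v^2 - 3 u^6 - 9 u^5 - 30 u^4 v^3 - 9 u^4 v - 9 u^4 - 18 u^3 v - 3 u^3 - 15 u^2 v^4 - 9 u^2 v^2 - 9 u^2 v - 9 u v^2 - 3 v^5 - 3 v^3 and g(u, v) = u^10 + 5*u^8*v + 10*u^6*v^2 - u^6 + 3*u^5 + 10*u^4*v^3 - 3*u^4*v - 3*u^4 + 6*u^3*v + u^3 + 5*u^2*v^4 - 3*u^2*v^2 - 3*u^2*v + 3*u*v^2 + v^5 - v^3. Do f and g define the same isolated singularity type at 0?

The Hessian of f at 0 has rank 0. Corank 2; j^3 = -3*(u + v)^3 is a perfect cube, so E-series; the 5-jet and mu = 8 give E_8. The Hessian of g at 0 has rank 0. Corank 2; j^3 = (u - v)^3 is a perfect cube, so E-series; the 5-jet and mu = 8 give E_8. Both have type E_8, hence right-equivalent.

Yes.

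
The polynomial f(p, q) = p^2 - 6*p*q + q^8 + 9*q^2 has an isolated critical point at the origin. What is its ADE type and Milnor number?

Type A_7, Milnor number mu = 7.

The Hessian of f at 0 has rank 1. Corank 1: A-series; mu = 7 gives A_7.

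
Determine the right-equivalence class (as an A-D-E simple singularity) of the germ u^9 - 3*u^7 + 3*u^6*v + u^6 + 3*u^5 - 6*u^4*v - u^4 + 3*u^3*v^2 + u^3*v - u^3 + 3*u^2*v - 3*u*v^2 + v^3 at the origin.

E_{7}

The Hessian of f at 0 is [[0, 0], [0, 0]] with rank 0, so corank 2. A Groebner basis of the Jacobian ideal J(f) in C{u,v} is {3*u^2 - 6*u*v + v^4 + v^3 + 3*v^2, u^3 + 3*u^2 - 6*u*v + 3*v^2, u^2*v + 3*u^2 - 6*u*v + 3*v^2, 2*u^2 + u*v^2 - 4*u*v - v^3/3 + 2*v^2}; counting standard monomials gives mu = 7. Corank 2; j^3 = -(u - v)^3 is a perfect cube, so E-series; the 4-jet and mu = 7 give E_7.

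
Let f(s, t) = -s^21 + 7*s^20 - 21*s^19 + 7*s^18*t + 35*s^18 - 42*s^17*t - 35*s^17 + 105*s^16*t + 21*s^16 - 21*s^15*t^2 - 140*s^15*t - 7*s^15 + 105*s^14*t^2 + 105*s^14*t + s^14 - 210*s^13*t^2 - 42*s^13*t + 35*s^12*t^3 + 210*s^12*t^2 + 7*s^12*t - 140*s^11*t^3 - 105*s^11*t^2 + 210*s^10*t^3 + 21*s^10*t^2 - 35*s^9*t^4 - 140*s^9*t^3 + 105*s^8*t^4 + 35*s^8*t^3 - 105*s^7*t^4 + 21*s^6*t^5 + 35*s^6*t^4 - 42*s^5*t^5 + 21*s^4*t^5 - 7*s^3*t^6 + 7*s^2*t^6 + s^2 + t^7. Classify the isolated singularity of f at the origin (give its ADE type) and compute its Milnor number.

The Hessian of f at 0 has rank 1. Corank 1: A-series; mu = 6 gives A_6.

Type A6, Milnor number mu = 6.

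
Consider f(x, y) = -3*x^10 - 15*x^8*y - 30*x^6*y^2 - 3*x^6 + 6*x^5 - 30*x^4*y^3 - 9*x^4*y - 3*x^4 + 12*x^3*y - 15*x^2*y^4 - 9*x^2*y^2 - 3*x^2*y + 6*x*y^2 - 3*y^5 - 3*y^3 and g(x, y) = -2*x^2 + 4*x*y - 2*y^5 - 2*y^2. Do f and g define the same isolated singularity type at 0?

No.

The Hessian of f at 0 is [[0, 0], [0, 0]] with rank 0, so corank 2. A Groebner basis of the Jacobian ideal J(f) in C{x,y} is {x^3 + x^2/4 - 3*x*y/2 + 5*y^2/4, x^2*y - x*y + y^2, -x^2/4 + x*y^2 - x*y/2 + 3*y^2/4, -x^2/2 + y^3 + y^2/2}; counting standard monomials gives mu = 6. Corank 2; j^3 = -3*y*(x - y)^2 has shape L^2 M (L != M), so D-series; mu = 6 gives D_6. The Hessian of g at 0 is [[-4, 4], [4, -4]] with rank 1, so corank 1. A Groebner basis of the Jacobian ideal J(g) in C{x,y} is {y^4, x - y}; counting standard monomials gives mu = 4. Corank 1: A-series; mu = 4 gives A_4. f is D_6 but g is A_4, hence not right-equivalent.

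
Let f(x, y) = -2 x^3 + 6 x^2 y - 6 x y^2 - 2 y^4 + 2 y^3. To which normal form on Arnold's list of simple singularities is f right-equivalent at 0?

E6

The Hessian of f at 0 has rank 0. Corank 2; j^3 = -2*(x - y)^3 is a perfect cube, so E-series; the 4-jet and mu = 6 give E_6.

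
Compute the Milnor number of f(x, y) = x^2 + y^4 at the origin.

The Hessian of f at 0 is [[2, 0], [0, 0]] with rank 1, so corank 1. A Groebner basis of the Jacobian ideal J(f) in C{x,y} is {y^3, x}; counting standard monomials gives mu = 3. Corank 1: A-series; mu = 3 gives A_3.

3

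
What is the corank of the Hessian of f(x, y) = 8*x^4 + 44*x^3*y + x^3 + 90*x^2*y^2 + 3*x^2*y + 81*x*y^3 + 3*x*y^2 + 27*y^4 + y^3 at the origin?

2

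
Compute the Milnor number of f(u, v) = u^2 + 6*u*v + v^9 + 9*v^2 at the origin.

8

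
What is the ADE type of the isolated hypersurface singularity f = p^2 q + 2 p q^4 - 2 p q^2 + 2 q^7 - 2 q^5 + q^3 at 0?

D_{8}

The Hessian of f at 0 is [[0, 0], [0, 0]] with rank 0, so corank 2. A Groebner basis of the Jacobian ideal J(f) in C{p,q} is {-p^2/6 + p*q^3 + 4*p*q/3 - 7*q^2/6, p*q + q^4 - q^2, p^3 - 3*p*q^2 + 2*q^3, p^2*q - 2*p*q^2 + q^3}; counting standard monomials gives mu = 8. Corank 2; j^3 = q*(p - q)^2 has shape L^2 M (L != M), so D-series; mu = 8 gives D_8.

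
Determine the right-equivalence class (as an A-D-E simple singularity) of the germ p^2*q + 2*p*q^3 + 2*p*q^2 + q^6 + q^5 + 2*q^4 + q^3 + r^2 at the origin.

The Hessian of f at 0 is [[0, 0, 0], [0, 0, 0], [0, 0, 2]] with rank 1, so corank 2. A Groebner basis of the Jacobian ideal J(f) in C{p,q,r} is {p^3 - p^2/2 - 7*p*q^2/2 + 3*p*q/2 + 2*q^2, p^2*q + p^2/6 + 13*p*q^2/6 - 5*p*q/6 - q^2, p*q + q^3 + q^2, r}; counting standard monomials gives mu = 7. Corank 2; j^3 = q*(p + q)^2 has shape L^2 M (L != M), so D-series; mu = 7 gives D_7.

D_7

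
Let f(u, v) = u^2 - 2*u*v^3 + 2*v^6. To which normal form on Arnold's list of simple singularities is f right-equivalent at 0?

A5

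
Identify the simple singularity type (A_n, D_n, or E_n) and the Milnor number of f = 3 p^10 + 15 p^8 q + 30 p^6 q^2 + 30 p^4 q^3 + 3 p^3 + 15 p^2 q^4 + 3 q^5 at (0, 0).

Type E_8, Milnor number mu = 8.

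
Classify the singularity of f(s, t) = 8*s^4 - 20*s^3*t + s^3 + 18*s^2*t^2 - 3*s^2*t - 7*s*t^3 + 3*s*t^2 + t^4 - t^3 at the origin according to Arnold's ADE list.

The Hessian of f at 0 has rank 0. Corank 2; j^3 = (s - t)^3 is a perfect cube, so E-series; the 4-jet and mu = 7 give E_7.

E_{7}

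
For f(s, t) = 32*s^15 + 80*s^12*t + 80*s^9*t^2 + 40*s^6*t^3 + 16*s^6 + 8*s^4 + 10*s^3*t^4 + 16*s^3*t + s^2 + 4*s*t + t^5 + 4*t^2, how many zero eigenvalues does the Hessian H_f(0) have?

1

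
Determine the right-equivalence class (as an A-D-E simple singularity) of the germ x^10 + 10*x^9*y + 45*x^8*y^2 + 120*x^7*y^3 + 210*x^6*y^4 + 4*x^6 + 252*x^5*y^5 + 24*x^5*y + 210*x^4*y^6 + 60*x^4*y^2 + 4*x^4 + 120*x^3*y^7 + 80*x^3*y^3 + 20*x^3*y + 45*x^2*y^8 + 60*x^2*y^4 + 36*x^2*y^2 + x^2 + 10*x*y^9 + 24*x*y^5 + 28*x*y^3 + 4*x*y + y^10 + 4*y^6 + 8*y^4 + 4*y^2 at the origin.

The Hessian of f at 0 is [[2, 4], [4, 8]] with rank 1, so corank 1. A Groebner basis of the Jacobian ideal J(f) in C{x,y} is {-2*x*y^2 - x/4 + y^5 - 7*y^3/2 - y/2, x^2/4 + x*y^3 + 5*x*y/4 + 3*y^4/2 + 3*y^2/2, x^3 - 6*x*y^2 + x - 6*y^3 + 2*y, x^2*y + 3*x*y^2 - x/6 + 7*y^3/3 - y/3}; counting standard monomials gives mu = 9. Corank 1: A-series; mu = 9 gives A_9.

A_{9}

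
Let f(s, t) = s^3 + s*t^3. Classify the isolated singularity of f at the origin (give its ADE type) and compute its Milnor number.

Type E_7, Milnor number mu = 7.

The Hessian of f at 0 is [[0, 0], [0, 0]] with rank 0, so corank 2. A Groebner basis of the Jacobian ideal J(f) in C{s,t} is {s^3, s*t^2, 3*s^2 + t^3}; counting standard monomials gives mu = 7. Corank 2; j^3 = s^3 is a perfect cube, so E-series; the 4-jet and mu = 7 give E_7.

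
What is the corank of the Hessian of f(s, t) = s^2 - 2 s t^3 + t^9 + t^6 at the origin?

1

Hessian at 0 has rank 1.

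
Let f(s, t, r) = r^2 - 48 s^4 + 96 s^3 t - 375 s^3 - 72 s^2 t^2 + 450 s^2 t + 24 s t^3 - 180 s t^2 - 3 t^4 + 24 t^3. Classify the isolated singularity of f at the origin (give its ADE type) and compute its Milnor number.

Type E6, Milnor number mu = 6.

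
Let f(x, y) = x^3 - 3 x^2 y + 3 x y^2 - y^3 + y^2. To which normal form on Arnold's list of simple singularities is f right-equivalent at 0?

The Hessian of f at 0 has rank 1. Corank 1: A-series; mu = 2 gives A_2.

A_{2}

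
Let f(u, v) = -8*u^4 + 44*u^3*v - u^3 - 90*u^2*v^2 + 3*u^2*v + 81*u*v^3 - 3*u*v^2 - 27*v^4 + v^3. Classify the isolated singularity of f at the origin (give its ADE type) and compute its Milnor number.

The Hessian of f at 0 is [[0, 0], [0, 0]] with rank 0, so corank 2. A Groebner basis of the Jacobian ideal J(f) in C{u,v} is {3*u^2/4 - 3*u*v/2 + v^4 - v^3/4 + 3*v^2/4, u^3 + 15*u^2/4 - 15*u*v/2 - 9*v^3/4 + 15*v^2/4, u^2*v + 9*u^2/4 - 9*u*v/2 - 7*v^3/4 + 9*v^2/4, u^2 + u*v^2 - 2*u*v - 4*v^3/3 + v^2}; counting standard monomials gives mu = 7. Corank 2; j^3 = -(u - v)^3 is a perfect cube, so E-series; the 4-jet and mu = 7 give E_7.

Type E7, Milnor number mu = 7.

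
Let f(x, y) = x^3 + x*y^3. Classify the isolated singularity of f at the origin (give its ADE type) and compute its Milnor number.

Type E_{7}, Milnor number mu = 7.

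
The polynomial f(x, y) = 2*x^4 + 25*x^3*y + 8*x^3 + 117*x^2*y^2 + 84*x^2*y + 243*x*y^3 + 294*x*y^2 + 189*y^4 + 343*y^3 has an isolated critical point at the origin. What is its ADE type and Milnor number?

The Hessian of f at 0 has rank 0. Corank 2; j^3 = (2*x + 7*y)^3 is a perfect cube, so E-series; the 4-jet and mu = 7 give E_7.

Type E7, Milnor number mu = 7.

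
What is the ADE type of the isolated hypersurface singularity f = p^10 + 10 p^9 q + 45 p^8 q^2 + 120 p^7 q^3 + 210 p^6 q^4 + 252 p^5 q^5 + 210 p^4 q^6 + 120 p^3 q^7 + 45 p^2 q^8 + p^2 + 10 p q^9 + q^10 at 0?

The Hessian of f at 0 is [[2, 0], [0, 0]] with rank 1, so corank 1. A Groebner basis of the Jacobian ideal J(f) in C{p,q} is {q^9, p}; counting standard monomials gives mu = 9. Corank 1: A-series; mu = 9 gives A_9.

A_{9}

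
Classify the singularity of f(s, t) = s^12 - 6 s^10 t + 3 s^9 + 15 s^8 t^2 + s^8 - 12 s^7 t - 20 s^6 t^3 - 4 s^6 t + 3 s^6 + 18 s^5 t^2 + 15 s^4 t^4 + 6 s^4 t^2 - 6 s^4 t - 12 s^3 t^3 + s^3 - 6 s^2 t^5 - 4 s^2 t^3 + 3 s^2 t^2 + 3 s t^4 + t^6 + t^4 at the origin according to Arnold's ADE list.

E_{6}

The Hessian of f at 0 is [[0, 0], [0, 0]] with rank 0, so corank 2. A Groebner basis of the Jacobian ideal J(f) in C{s,t} is {s^3, s^2*t, s^2/2 + s*t^2, t^3}; counting standard monomials gives mu = 6. Corank 2; j^3 = s^3 is a perfect cube, so E-series; the 4-jet and mu = 6 give E_6.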